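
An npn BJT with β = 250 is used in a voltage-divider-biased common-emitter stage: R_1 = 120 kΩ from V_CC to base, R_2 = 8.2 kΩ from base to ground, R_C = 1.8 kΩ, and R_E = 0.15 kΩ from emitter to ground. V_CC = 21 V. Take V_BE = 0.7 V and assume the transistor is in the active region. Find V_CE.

V_CE ≈ 14 V

Thevenize the base divider: V_Th = V_CC·R_2/(R_1+R_2) = 21×8.2/128 = 1.34 V, R_Th = R_1‖R_2 = 7.68 kΩ.
Base-emitter loop: V_Th = I_B·R_Th + V_BE + (β+1)I_B·R_E, so I_B = (1.34 − 0.7) / (7.68 + 251×0.15) = 0.0142 mA.
I_C = β·I_B = 250×0.0142 = 3.55 mA, and I_E = (β+1)I_B = 3.56 mA.
V_CE = V_CC − I_C·R_C − I_E·R_E = 21 − 3.55×1.8 − 3.56×0.15 = 14.1 V.
V_CE = 14.1 V > 0.2 V confirms active-region operation.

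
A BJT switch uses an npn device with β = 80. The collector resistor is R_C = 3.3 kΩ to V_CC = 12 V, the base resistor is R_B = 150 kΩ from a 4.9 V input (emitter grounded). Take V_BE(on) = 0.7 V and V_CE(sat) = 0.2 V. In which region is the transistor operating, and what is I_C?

Assume active. Base-emitter loop: I_B = (V_BB − V_BE)/R_B = (4.9 − 0.7)/150 = 0.028 mA.
I_C = β·I_B = 80×0.028 = 2.24 mA.
V_CE = V_CC − I_C·R_C = 12 − 2.24×3.3 = 4.61 V > V_CE(sat), so the active-region assumption holds.

active; I_C ≈ 2.2 mA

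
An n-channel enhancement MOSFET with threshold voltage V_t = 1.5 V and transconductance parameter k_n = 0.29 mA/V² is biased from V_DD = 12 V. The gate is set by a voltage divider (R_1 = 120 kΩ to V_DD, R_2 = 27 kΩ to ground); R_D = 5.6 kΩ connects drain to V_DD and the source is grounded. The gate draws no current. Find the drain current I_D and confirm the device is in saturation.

I_D ≈ 0.072 mA

V_G = V_DD·R_2/(R_1+R_2) = 12×27/147 = 2.2 V. With the source grounded, V_GS = V_G = 2.2 V.
Assume saturation: I_D = (k_n/2)(V_GS − V_t)² = (0.29/2)×(2.2 − 1.5)² = 0.145×0.704² = 0.0719 mA.
V_DS = V_DD − I_D·R_D = 12 − 0.0719×5.6 = 11.6 V.
Saturation requires V_DS ≥ V_GS − V_t = 0.704 V; 11.6 ≥ 0.704 ✓.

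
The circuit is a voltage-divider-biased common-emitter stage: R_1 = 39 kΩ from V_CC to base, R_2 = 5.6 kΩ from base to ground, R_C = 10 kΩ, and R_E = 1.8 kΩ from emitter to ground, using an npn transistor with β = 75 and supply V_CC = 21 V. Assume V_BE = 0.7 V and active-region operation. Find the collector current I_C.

Thevenize the base divider: V_Th = V_CC·R_2/(R_1+R_2) = 21×5.6/44.6 = 2.64 V, R_Th = R_1‖R_2 = 4.9 kΩ.
Base-emitter loop: V_Th = I_B·R_Th + V_BE + (β+1)I_B·R_E, so I_B = (2.64 − 0.7) / (4.9 + 76×1.8) = 0.0137 mA.
I_C = β·I_B = 75×0.0137 = 1.03 mA, and I_E = (β+1)I_B = 1.04 mA.
V_CE = V_CC − I_C·R_C − I_E·R_E = 21 − 1.03×10 − 1.04×1.8 = 8.88 V.
V_CE = 8.88 V > 0.2 V confirms active-region operation.

I_C ≈ 1 mA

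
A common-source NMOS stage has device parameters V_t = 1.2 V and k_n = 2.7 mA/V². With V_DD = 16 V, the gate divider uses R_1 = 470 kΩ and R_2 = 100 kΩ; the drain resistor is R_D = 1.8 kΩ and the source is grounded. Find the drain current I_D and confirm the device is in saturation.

I_D ≈ 3.5 mA

V_G = V_DD·R_2/(R_1+R_2) = 16×100/570 = 2.81 V. With the source grounded, V_GS = V_G = 2.81 V.
Assume saturation: I_D = (k_n/2)(V_GS − V_t)² = (2.7/2)×(2.81 − 1.2)² = 1.35×1.61² = 3.49 mA.
V_DS = V_DD − I_D·R_D = 16 − 3.49×1.8 = 9.72 V.
Saturation requires V_DS ≥ V_GS − V_t = 1.61 V; 9.72 ≥ 1.61 ✓.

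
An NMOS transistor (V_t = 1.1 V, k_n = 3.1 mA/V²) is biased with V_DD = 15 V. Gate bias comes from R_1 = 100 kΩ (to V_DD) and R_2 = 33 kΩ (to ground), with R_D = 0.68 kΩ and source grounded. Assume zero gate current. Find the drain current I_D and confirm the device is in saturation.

I_D ≈ 11 mA

V_G = V_DD·R_2/(R_1+R_2) = 15×33/133 = 3.72 V. With the source grounded, V_GS = V_G = 3.72 V.
Assume saturation: I_D = (k_n/2)(V_GS − V_t)² = (3.1/2)×(3.72 − 1.1)² = 1.55×2.62² = 10.7 mA.
V_DS = V_DD − I_D·R_D = 15 − 10.7×0.68 = 7.75 V.
Saturation requires V_DS ≥ V_GS − V_t = 2.62 V; 7.75 ≥ 2.62 ✓.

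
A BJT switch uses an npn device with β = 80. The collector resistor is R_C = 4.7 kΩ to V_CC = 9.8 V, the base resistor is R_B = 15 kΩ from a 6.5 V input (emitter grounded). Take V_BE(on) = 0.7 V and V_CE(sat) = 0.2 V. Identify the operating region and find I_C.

saturation; I_C ≈ 2 mA

Assume active: I_B = (6.5 − 0.7)/15 = 0.387 mA, giving I_C = β·I_B = 30.9 mA.
But then V_CE = 9.8 − 30.9×4.7 = -136 V < V_CE(sat) = 0.2 V — impossible in the active region.
So the transistor is saturated. With V_CE = 0.2 V, I_C = (V_CC − 0.2)/R_C = 9.6/4.7 = 2.04 mA.
Check: β·I_B = 30.9 mA > I_C = 2.04 mA, confirming saturation.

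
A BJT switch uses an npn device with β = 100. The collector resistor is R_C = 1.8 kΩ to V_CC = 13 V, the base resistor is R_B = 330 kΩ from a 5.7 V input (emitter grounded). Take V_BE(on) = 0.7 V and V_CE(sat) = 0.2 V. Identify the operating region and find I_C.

active; I_C ≈ 1.5 mA

Assume active. Base-emitter loop: I_B = (V_BB − V_BE)/R_B = (5.7 − 0.7)/330 = 0.0152 mA.
I_C = β·I_B = 100×0.0152 = 1.52 mA.
V_CE = V_CC − I_C·R_C = 13 − 1.52×1.8 = 10.3 V > V_CE(sat), so the active-region assumption holds.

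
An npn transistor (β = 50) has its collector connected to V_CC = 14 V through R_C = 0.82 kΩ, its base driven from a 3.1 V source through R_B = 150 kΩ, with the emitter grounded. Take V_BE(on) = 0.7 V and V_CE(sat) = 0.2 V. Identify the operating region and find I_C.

Assume active. Base-emitter loop: I_B = (V_BB − V_BE)/R_B = (3.1 − 0.7)/150 = 0.016 mA.
I_C = β·I_B = 50×0.016 = 0.8 mA.
V_CE = V_CC − I_C·R_C = 14 − 0.8×0.82 = 13.3 V > V_CE(sat), so the active-region assumption holds.

active; I_C ≈ 0.8 mA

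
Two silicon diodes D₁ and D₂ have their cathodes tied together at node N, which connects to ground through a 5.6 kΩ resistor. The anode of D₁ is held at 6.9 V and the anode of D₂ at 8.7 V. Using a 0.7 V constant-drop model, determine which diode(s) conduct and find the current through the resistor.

Only D₂ conducts; I_R ≈ 1.4 mA

Assume both conduct. Then node N would need to be at both 6.9−0.7 = 6.2 V and 8.7−0.7 = 8 V, which is impossible.
Assume only D₂ conducts: V_N = 8.7 − 0.7 = 8 V, so I_R = 8/5.6 = 1.43 mA.
Check D₁: its anode-to-cathode voltage is 6.9 − 8 = -1.1 V < 0.7 V, so it is off. The assumption is consistent.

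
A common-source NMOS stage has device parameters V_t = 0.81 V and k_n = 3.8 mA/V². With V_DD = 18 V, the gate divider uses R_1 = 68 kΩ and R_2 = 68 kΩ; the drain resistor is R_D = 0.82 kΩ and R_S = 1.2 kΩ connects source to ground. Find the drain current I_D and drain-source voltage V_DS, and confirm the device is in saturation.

I_D ≈ 5.4 mA, V_DS ≈ 7.1 V

V_G = V_DD·R_2/(R_1+R_2) = 18×68/136 = 9 V.
Assume saturation: I_D = (k_n/2)(V_GS − V_t)² with V_GS = V_G − I_D·R_S = 9 − 1.2·I_D.
Substituting gives 2.74·I_D² − 38.3·I_D + 127 = 0, with roots I_D = 5.42 or 8.6 mA.
The root I_D = 8.6 mA gives V_GS = -1.32 V ≤ V_t, so take I_D = 5.42 mA.
Then V_GS = 2.5 V and V_DS = V_DD − I_D(R_D+R_S) = 18 − 5.42×2.02 = 7.06 V.
Saturation requires V_DS ≥ V_GS − V_t = 1.69 V; 7.06 ≥ 1.69 ✓.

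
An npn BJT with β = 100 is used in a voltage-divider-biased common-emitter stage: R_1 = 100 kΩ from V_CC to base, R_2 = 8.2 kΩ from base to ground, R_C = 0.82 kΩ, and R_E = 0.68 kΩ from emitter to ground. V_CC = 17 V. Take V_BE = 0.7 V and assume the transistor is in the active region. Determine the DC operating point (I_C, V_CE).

Thevenize the base divider: V_Th = V_CC·R_2/(R_1+R_2) = 17×8.2/108 = 1.29 V, R_Th = R_1‖R_2 = 7.58 kΩ.
Base-emitter loop: V_Th = I_B·R_Th + V_BE + (β+1)I_B·R_E, so I_B = (1.29 − 0.7) / (7.58 + 101×0.68) = 0.00772 mA.
I_C = β·I_B = 100×0.00772 = 0.772 mA, and I_E = (β+1)I_B = 0.779 mA.
V_CE = V_CC − I_C·R_C − I_E·R_E = 17 − 0.772×0.82 − 0.779×0.68 = 15.8 V.
V_CE = 15.8 V > 0.2 V confirms active-region operation.

I_C ≈ 0.77 mA, V_CE ≈ 16 V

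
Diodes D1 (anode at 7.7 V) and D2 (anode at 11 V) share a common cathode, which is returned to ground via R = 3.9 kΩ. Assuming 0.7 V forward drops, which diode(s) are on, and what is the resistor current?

Only D2 conducts; I_R ≈ 2.6 mA

Assume both conduct. Then node N would need to be at both 7.7−0.7 = 7 V and 11−0.7 = 10.3 V, which is impossible.
Assume only D2 conducts: V_N = 11 − 0.7 = 10.3 V, so I_R = 10.3/3.9 = 2.64 mA.
Check D1: its anode-to-cathode voltage is 7.7 − 10.3 = -2.6 V < 0.7 V, so it is off. The assumption is consistent.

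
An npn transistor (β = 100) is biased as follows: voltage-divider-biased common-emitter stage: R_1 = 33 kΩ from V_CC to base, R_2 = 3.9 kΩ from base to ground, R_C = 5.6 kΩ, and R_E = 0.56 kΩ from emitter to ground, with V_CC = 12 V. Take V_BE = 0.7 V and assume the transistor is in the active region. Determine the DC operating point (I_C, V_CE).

I_C ≈ 0.95 mA, V_CE ≈ 6.2 V

Thevenize the base divider: V_Th = V_CC·R_2/(R_1+R_2) = 12×3.9/36.9 = 1.27 V, R_Th = R_1‖R_2 = 3.49 kΩ.
Base-emitter loop: V_Th = I_B·R_Th + V_BE + (β+1)I_B·R_E, so I_B = (1.27 − 0.7) / (3.49 + 101×0.56) = 0.00946 mA.
I_C = β·I_B = 100×0.00946 = 0.946 mA, and I_E = (β+1)I_B = 0.956 mA.
V_CE = V_CC − I_C·R_C − I_E·R_E = 12 − 0.946×5.6 − 0.956×0.56 = 6.16 V.
V_CE = 6.16 V > 0.2 V confirms active-region operation.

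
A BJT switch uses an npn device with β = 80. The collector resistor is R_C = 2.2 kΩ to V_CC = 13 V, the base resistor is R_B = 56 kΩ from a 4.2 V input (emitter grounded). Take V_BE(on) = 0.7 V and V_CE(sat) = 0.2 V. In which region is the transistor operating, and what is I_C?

Assume active. Base-emitter loop: I_B = (V_BB − V_BE)/R_B = (4.2 − 0.7)/56 = 0.0625 mA.
I_C = β·I_B = 80×0.0625 = 5 mA.
V_CE = V_CC − I_C·R_C = 13 − 5×2.2 = 2 V > V_CE(sat), so the active-region assumption holds.

active; I_C ≈ 5 mA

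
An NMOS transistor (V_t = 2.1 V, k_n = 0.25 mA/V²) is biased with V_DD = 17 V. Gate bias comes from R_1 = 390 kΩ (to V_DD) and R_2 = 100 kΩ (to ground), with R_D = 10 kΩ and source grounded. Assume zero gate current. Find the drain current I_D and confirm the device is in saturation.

V_G = V_DD·R_2/(R_1+R_2) = 17×100/490 = 3.47 V. With the source grounded, V_GS = V_G = 3.47 V.
Assume saturation: I_D = (k_n/2)(V_GS − V_t)² = (0.25/2)×(3.47 − 2.1)² = 0.125×1.37² = 0.234 mA.
V_DS = V_DD − I_D·R_D = 17 − 0.234×10 = 14.7 V.
Saturation requires V_DS ≥ V_GS − V_t = 1.37 V; 14.7 ≥ 1.37 ✓.

I_D ≈ 0.23 mA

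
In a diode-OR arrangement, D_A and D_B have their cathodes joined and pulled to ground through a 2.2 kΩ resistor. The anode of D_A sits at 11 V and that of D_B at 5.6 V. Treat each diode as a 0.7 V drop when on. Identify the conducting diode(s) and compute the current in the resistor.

Assume both conduct. Then node N would need to be at both 11−0.7 = 10.3 V and 5.6−0.7 = 4.9 V, which is impossible.
Assume only D_A conducts: V_N = 11 − 0.7 = 10.3 V, so I_R = 10.3/2.2 = 4.68 mA.
Check D_B: its anode-to-cathode voltage is 5.6 − 10.3 = -4.7 V < 0.7 V, so it is off. The assumption is consistent.

Only D_A conducts; I_R ≈ 4.7 mA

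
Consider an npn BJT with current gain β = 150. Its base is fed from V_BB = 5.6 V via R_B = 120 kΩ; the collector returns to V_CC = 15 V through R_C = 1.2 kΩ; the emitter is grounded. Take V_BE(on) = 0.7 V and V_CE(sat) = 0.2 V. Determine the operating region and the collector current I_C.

Assume active. Base-emitter loop: I_B = (V_BB − V_BE)/R_B = (5.6 − 0.7)/120 = 0.0408 mA.
I_C = β·I_B = 150×0.0408 = 6.12 mA.
V_CE = V_CC − I_C·R_C = 15 − 6.12×1.2 = 7.65 V > V_CE(sat), so the active-region assumption holds.

active; I_C ≈ 6.1 mA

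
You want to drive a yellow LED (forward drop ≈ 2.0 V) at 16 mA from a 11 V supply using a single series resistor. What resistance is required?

R ≈ 0.56 kΩ

The resistor drops V_S − V_D = 11 − 2.0 = 9 V at 16 mA.
R = 9 V / 16 mA = 0.562 kΩ.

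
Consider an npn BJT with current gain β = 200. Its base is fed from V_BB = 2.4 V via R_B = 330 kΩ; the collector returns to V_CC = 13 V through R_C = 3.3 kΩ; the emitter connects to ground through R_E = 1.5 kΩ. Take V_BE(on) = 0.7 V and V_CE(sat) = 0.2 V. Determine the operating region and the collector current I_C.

Assume active. Base-emitter loop: I_B = (V_BB − V_BE)/(R_B + (β+1)R_E) = (2.4 − 0.7)/(330 + 201×1.5) = 0.00269 mA.
I_C = β·I_B = 200×0.00269 = 0.538 mA.
V_CE = V_CC − I_C·R_C − I_E·R_E = 13 − 0.538×3.3 − 0.541×1.5 = 10.4 V > V_CE(sat), so the active-region assumption holds.

active; I_C ≈ 0.54 mA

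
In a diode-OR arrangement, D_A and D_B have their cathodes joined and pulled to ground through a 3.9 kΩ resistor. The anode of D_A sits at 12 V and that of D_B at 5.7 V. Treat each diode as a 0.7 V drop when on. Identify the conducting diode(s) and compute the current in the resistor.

Only D_A conducts; I_R ≈ 2.9 mA

Assume both conduct. Then node N would need to be at both 12−0.7 = 11.3 V and 5.7−0.7 = 5 V, which is impossible.
Assume only D_A conducts: V_N = 12 − 0.7 = 11.3 V, so I_R = 11.3/3.9 = 2.9 mA.
Check D_B: its anode-to-cathode voltage is 5.7 − 11.3 = -5.6 V < 0.7 V, so it is off. The assumption is consistent.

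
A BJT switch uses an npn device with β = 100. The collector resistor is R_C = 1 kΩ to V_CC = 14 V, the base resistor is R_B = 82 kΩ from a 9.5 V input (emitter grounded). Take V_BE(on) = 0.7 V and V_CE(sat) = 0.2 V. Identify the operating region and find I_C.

active; I_C ≈ 11 mA

Assume active. Base-emitter loop: I_B = (V_BB − V_BE)/R_B = (9.5 − 0.7)/82 = 0.107 mA.
I_C = β·I_B = 100×0.107 = 10.7 mA.
V_CE = V_CC − I_C·R_C = 14 − 10.7×1 = 3.27 V > V_CE(sat), so the active-region assumption holds.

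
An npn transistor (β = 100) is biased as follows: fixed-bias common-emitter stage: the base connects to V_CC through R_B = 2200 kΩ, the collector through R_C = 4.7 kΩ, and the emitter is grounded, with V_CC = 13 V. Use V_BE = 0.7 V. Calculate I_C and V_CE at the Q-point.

I_C ≈ 0.56 mA, V_CE ≈ 10 V

Base loop: V_CC = I_B·R_B + V_BE, so I_B = (13 − 0.7)/2200 kΩ = 0.00559 mA.
In the active region I_C = β·I_B = 100 × 0.00559 = 0.559 mA.
Collector loop: V_CE = V_CC − I_C·R_C = 13 − 0.559×4.7 = 10.4 V.
Since V_CE = 10.4 V > V_CE(sat) ≈ 0.2 V, the transistor is in the active region as assumed.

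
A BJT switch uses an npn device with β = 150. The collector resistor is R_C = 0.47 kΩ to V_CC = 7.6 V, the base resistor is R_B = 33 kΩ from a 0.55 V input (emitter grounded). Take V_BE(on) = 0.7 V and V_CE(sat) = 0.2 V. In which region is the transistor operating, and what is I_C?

V_BB = 0.55 V ≤ V_BE(on) = 0.7 V, so the base-emitter junction is not forward biased.
The transistor is in cutoff: I_B = I_C = 0.

cutoff; I_C ≈ 0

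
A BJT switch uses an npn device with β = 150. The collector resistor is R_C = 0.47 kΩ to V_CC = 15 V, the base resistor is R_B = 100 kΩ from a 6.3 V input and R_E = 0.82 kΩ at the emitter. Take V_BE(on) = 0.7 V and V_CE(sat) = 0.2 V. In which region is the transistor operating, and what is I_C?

Assume active. Base-emitter loop: I_B = (V_BB − V_BE)/(R_B + (β+1)R_E) = (6.3 − 0.7)/(100 + 151×0.82) = 0.025 mA.
I_C = β·I_B = 150×0.025 = 3.75 mA.
V_CE = V_CC − I_C·R_C − I_E·R_E = 15 − 3.75×0.47 − 3.78×0.82 = 10.1 V > V_CE(sat), so the active-region assumption holds.

active; I_C ≈ 3.8 mA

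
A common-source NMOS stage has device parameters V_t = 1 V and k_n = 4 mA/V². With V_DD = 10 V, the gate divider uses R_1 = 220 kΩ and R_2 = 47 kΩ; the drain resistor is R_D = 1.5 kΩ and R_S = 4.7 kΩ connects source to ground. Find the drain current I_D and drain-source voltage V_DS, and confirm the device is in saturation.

I_D ≈ 0.11 mA, V_DS ≈ 9.3 V

V_G = V_DD·R_2/(R_1+R_2) = 10×47/267 = 1.76 V.
Assume saturation: I_D = (k_n/2)(V_GS − V_t)² with V_GS = V_G − I_D·R_S = 1.76 − 4.7·I_D.
Substituting gives 44.2·I_D² − 15.3·I_D + 1.16 = 0, with roots I_D = 0.112 or 0.235 mA.
The root I_D = 0.235 mA gives V_GS = 0.657 V ≤ V_t, so take I_D = 0.112 mA.
Then V_GS = 1.24 V and V_DS = V_DD − I_D(R_D+R_S) = 10 − 0.112×6.2 = 9.31 V.
Saturation requires V_DS ≥ V_GS − V_t = 0.236 V; 9.31 ≥ 0.236 ✓.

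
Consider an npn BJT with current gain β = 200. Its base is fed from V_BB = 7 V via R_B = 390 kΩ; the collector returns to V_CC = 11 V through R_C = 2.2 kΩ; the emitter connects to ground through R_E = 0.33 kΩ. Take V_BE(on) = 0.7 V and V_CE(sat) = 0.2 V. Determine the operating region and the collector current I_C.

active; I_C ≈ 2.8 mA

Assume active. Base-emitter loop: I_B = (V_BB − V_BE)/(R_B + (β+1)R_E) = (7 − 0.7)/(390 + 201×0.33) = 0.0138 mA.
I_C = β·I_B = 200×0.0138 = 2.76 mA.
V_CE = V_CC − I_C·R_C − I_E·R_E = 11 − 2.76×2.2 − 2.77×0.33 = 4.01 V > V_CE(sat), so the active-region assumption holds.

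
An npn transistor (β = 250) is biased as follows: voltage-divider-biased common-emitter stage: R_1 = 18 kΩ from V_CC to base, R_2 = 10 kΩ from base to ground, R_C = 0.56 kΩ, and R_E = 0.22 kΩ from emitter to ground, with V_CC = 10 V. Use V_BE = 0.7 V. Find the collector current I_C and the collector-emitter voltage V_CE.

Thevenize the base divider: V_Th = V_CC·R_2/(R_1+R_2) = 10×10/28 = 3.57 V, R_Th = R_1‖R_2 = 6.43 kΩ.
Base-emitter loop: V_Th = I_B·R_Th + V_BE + (β+1)I_B·R_E, so I_B = (3.57 − 0.7) / (6.43 + 251×0.22) = 0.0466 mA.
I_C = β·I_B = 250×0.0466 = 11.6 mA, and I_E = (β+1)I_B = 11.7 mA.
V_CE = V_CC − I_C·R_C − I_E·R_E = 10 − 11.6×0.56 − 11.7×0.22 = 0.907 V.
V_CE = 0.907 V > 0.2 V confirms active-region operation.

I_C ≈ 12 mA, V_CE ≈ 0.91 V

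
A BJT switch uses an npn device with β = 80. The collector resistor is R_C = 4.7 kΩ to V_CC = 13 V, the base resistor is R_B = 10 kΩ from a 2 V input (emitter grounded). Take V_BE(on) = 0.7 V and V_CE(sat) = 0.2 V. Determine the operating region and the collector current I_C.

saturation; I_C ≈ 2.7 mA

Assume active: I_B = (2 − 0.7)/10 = 0.13 mA, giving I_C = β·I_B = 10.4 mA.
But then V_CE = 13 − 10.4×4.7 = -35.9 V < V_CE(sat) = 0.2 V — impossible in the active region.
So the transistor is saturated. With V_CE = 0.2 V, I_C = (V_CC − 0.2)/R_C = 12.8/4.7 = 2.72 mA.
Check: β·I_B = 10.4 mA > I_C = 2.72 mA, confirming saturation.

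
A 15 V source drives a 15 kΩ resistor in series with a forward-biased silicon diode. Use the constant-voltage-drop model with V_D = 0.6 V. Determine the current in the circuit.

I ≈ 0.96 mA

KVL around the loop: 15 = V_D + I·R = 0.6 + I × 15 kΩ.
So I = (15 − 0.6) / 15 kΩ = 14.4 / 15 = 0.96 mA.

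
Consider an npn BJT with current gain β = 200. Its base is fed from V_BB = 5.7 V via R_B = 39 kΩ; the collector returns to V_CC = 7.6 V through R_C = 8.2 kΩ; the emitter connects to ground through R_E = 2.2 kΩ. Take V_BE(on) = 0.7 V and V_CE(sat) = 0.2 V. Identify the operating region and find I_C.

saturation; I_C ≈ 0.69 mA

Assume active: I_B = (5.7 − 0.7)/(39 + 201×2.2) = 0.0104 mA, I_C = β·I_B = 2.08 mA.
Then V_CE = 7.6 − 2.08×8.2 − 2.09×2.2 = -14 V < 0.2 V — the active assumption fails.
Re-solve with V_CE = 0.2 V. KCL at the emitter: V_E/R_E = (V_BB−0.7−V_E)/R_B + (V_CC−0.2−V_E)/R_C, giving V_E = 1.71 V.
I_C = (V_CC − 0.2 − V_E)/R_C = (7.4 − 1.71)/8.2 = 0.694 mA.
Check: I_B = (5 − 1.71)/39 = 0.0843 mA, and β·I_B = 16.9 mA > I_C, confirming saturation.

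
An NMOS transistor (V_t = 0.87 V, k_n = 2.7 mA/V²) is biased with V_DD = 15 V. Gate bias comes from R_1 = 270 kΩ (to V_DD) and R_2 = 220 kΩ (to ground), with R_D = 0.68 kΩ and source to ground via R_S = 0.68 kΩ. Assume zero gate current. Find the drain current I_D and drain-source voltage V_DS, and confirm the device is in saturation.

I_D ≈ 5.6 mA, V_DS ≈ 7.4 V

V_G = V_DD·R_2/(R_1+R_2) = 15×220/490 = 6.73 V.
Assume saturation: I_D = (k_n/2)(V_GS − V_t)² with V_GS = V_G − I_D·R_S = 6.73 − 0.68·I_D.
Substituting gives 0.624·I_D² − 11.8·I_D + 46.4 = 0, with roots I_D = 5.62 or 13.2 mA.
The root I_D = 13.2 mA gives V_GS = -2.26 V ≤ V_t, so take I_D = 5.62 mA.
Then V_GS = 2.91 V and V_DS = V_DD − I_D(R_D+R_S) = 15 − 5.62×1.36 = 7.35 V.
Saturation requires V_DS ≥ V_GS − V_t = 2.04 V; 7.35 ≥ 2.04 ✓.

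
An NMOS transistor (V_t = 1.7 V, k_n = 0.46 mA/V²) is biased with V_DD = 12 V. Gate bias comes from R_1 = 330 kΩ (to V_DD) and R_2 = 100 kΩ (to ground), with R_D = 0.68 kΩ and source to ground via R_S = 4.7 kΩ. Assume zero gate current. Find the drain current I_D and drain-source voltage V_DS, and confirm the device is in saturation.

I_D ≈ 0.095 mA, V_DS ≈ 11 V

V_G = V_DD·R_2/(R_1+R_2) = 12×100/430 = 2.79 V.
Assume saturation: I_D = (k_n/2)(V_GS − V_t)² with V_GS = V_G − I_D·R_S = 2.79 − 4.7·I_D.
Substituting gives 5.08·I_D² − 3.36·I_D + 0.274 = 0, with roots I_D = 0.0952 or 0.566 mA.
The root I_D = 0.566 mA gives V_GS = 0.132 V ≤ V_t, so take I_D = 0.0952 mA.
Then V_GS = 2.34 V and V_DS = V_DD − I_D(R_D+R_S) = 12 − 0.0952×5.38 = 11.5 V.
Saturation requires V_DS ≥ V_GS − V_t = 0.643 V; 11.5 ≥ 0.643 ✓.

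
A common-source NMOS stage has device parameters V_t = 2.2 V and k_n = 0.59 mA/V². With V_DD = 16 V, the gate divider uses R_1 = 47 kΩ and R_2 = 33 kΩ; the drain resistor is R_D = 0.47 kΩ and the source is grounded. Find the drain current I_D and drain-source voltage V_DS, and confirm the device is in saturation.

V_G = V_DD·R_2/(R_1+R_2) = 16×33/80 = 6.6 V. With the source grounded, V_GS = V_G = 6.6 V.
Assume saturation: I_D = (k_n/2)(V_GS − V_t)² = (0.59/2)×(6.6 − 2.2)² = 0.295×4.4² = 5.71 mA.
V_DS = V_DD − I_D·R_D = 16 − 5.71×0.47 = 13.3 V.
Saturation requires V_DS ≥ V_GS − V_t = 4.4 V; 13.3 ≥ 4.4 ✓.

I_D ≈ 5.7 mA, V_DS ≈ 13 V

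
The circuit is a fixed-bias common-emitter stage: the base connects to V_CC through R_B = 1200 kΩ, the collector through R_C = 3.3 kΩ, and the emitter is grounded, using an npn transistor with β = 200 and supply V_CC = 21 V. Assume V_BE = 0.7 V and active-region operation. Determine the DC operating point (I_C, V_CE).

I_C ≈ 3.4 mA, V_CE ≈ 9.8 V

Base loop: V_CC = I_B·R_B + V_BE, so I_B = (21 − 0.7)/1200 kΩ = 0.0169 mA.
In the active region I_C = β·I_B = 200 × 0.0169 = 3.38 mA.
Collector loop: V_CE = V_CC − I_C·R_C = 21 − 3.38×3.3 = 9.84 V.
Since V_CE = 9.84 V > V_CE(sat) ≈ 0.2 V, the transistor is in the active region as assumed.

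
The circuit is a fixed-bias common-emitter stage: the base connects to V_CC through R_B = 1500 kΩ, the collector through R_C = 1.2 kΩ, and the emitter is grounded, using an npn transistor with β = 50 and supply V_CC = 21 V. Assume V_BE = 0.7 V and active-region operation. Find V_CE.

Base loop: V_CC = I_B·R_B + V_BE, so I_B = (21 − 0.7)/1500 kΩ = 0.0135 mA.
In the active region I_C = β·I_B = 50 × 0.0135 = 0.677 mA.
Collector loop: V_CE = V_CC − I_C·R_C = 21 − 0.677×1.2 = 20.2 V.
Since V_CE = 20.2 V > V_CE(sat) ≈ 0.2 V, the transistor is in the active region as assumed.

V_CE ≈ 20 V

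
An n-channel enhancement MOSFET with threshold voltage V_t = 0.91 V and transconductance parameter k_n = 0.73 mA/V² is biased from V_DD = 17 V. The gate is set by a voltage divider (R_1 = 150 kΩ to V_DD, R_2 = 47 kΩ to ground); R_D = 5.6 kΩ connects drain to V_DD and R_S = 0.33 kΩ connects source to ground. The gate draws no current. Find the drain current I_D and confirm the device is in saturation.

I_D ≈ 2.2 mA

V_G = V_DD·R_2/(R_1+R_2) = 17×47/197 = 4.06 V.
Assume saturation: I_D = (k_n/2)(V_GS − V_t)² with V_GS = V_G − I_D·R_S = 4.06 − 0.33·I_D.
Substituting gives 0.0397·I_D² − 1.76·I_D + 3.61 = 0, with roots I_D = 2.16 or 42.1 mA.
The root I_D = 42.1 mA gives V_GS = -9.83 V ≤ V_t, so take I_D = 2.16 mA.
Then V_GS = 3.34 V and V_DS = V_DD − I_D(R_D+R_S) = 17 − 2.16×5.93 = 4.19 V.
Saturation requires V_DS ≥ V_GS − V_t = 2.43 V; 4.19 ≥ 2.43 ✓.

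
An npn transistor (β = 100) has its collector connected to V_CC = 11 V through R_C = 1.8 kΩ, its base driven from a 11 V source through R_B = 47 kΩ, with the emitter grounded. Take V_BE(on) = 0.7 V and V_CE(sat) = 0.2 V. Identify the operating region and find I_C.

Assume active: I_B = (11 − 0.7)/47 = 0.219 mA, giving I_C = β·I_B = 21.9 mA.
But then V_CE = 11 − 21.9×1.8 = -28.4 V < V_CE(sat) = 0.2 V — impossible in the active region.
So the transistor is saturated. With V_CE = 0.2 V, I_C = (V_CC − 0.2)/R_C = 10.8/1.8 = 6 mA.
Check: β·I_B = 21.9 mA > I_C = 6 mA, confirming saturation.

saturation; I_C ≈ 6 mA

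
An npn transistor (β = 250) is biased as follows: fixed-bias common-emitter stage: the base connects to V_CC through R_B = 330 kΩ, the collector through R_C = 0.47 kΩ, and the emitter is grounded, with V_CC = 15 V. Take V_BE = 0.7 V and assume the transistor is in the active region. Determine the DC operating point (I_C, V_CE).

Base loop: V_CC = I_B·R_B + V_BE, so I_B = (15 − 0.7)/330 kΩ = 0.0433 mA.
In the active region I_C = β·I_B = 250 × 0.0433 = 10.8 mA.
Collector loop: V_CE = V_CC − I_C·R_C = 15 − 10.8×0.47 = 9.91 V.
Since V_CE = 9.91 V > V_CE(sat) ≈ 0.2 V, the transistor is in the active region as assumed.

I_C ≈ 11 mA, V_CE ≈ 9.9 V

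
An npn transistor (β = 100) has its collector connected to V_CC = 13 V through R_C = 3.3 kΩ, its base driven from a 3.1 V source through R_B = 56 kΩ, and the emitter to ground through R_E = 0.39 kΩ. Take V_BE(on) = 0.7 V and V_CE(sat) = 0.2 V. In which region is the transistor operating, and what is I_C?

active; I_C ≈ 2.5 mA

Assume active. Base-emitter loop: I_B = (V_BB − V_BE)/(R_B + (β+1)R_E) = (3.1 − 0.7)/(56 + 101×0.39) = 0.0252 mA.
I_C = β·I_B = 100×0.0252 = 2.52 mA.
V_CE = V_CC − I_C·R_C − I_E·R_E = 13 − 2.52×3.3 − 2.54×0.39 = 3.71 V > V_CE(sat), so the active-region assumption holds.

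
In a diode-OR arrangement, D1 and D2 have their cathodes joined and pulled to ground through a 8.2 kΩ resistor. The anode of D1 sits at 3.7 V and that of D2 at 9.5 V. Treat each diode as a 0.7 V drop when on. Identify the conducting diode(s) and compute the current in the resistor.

Assume both conduct. Then node N would need to be at both 3.7−0.7 = 3 V and 9.5−0.7 = 8.8 V, which is impossible.
Assume only D2 conducts: V_N = 9.5 − 0.7 = 8.8 V, so I_R = 8.8/8.2 = 1.07 mA.
Check D1: its anode-to-cathode voltage is 3.7 − 8.8 = -5.1 V < 0.7 V, so it is off. The assumption is consistent.

Only D2 conducts; I_R ≈ 1.1 mA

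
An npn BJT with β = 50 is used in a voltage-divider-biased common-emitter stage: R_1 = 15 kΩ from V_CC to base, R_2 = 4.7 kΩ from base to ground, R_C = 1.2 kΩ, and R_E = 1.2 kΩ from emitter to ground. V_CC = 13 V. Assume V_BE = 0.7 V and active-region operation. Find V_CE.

V_CE ≈ 8.5 V

Thevenize the base divider: V_Th = V_CC·R_2/(R_1+R_2) = 13×4.7/19.7 = 3.1 V, R_Th = R_1‖R_2 = 3.58 kΩ.
Base-emitter loop: V_Th = I_B·R_Th + V_BE + (β+1)I_B·R_E, so I_B = (3.1 − 0.7) / (3.58 + 51×1.2) = 0.0371 mA.
I_C = β·I_B = 50×0.0371 = 1.85 mA, and I_E = (β+1)I_B = 1.89 mA.
V_CE = V_CC − I_C·R_C − I_E·R_E = 13 − 1.85×1.2 − 1.89×1.2 = 8.51 V.
V_CE = 8.51 V > 0.2 V confirms active-region operation.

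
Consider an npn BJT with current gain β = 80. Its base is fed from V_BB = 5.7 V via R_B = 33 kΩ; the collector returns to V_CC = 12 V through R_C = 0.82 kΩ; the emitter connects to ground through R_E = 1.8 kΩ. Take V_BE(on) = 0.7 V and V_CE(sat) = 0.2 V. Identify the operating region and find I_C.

active; I_C ≈ 2.2 mA

Assume active. Base-emitter loop: I_B = (V_BB − V_BE)/(R_B + (β+1)R_E) = (5.7 − 0.7)/(33 + 81×1.8) = 0.028 mA.
I_C = β·I_B = 80×0.028 = 2.24 mA.
V_CE = V_CC − I_C·R_C − I_E·R_E = 12 − 2.24×0.82 − 2.27×1.8 = 6.09 V > V_CE(sat), so the active-region assumption holds.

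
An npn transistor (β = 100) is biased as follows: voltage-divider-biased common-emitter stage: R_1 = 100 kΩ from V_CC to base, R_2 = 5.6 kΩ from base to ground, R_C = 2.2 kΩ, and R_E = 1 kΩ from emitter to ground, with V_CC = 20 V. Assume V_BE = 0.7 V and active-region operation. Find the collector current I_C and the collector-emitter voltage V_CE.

Thevenize the base divider: V_Th = V_CC·R_2/(R_1+R_2) = 20×5.6/106 = 1.06 V, R_Th = R_1‖R_2 = 5.3 kΩ.
Base-emitter loop: V_Th = I_B·R_Th + V_BE + (β+1)I_B·R_E, so I_B = (1.06 − 0.7) / (5.3 + 101×1) = 0.00339 mA.
I_C = β·I_B = 100×0.00339 = 0.339 mA, and I_E = (β+1)I_B = 0.343 mA.
V_CE = V_CC − I_C·R_C − I_E·R_E = 20 − 0.339×2.2 − 0.343×1 = 18.9 V.
V_CE = 18.9 V > 0.2 V confirms active-region operation.

I_C ≈ 0.34 mA, V_CE ≈ 19 V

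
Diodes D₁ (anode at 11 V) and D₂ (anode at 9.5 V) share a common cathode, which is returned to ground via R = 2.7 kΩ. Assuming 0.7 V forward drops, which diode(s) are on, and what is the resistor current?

Only D₁ conducts; I_R ≈ 3.8 mA

Assume both conduct. Then node N would need to be at both 11−0.7 = 10.3 V and 9.5−0.7 = 8.8 V, which is impossible.
Assume only D₁ conducts: V_N = 11 − 0.7 = 10.3 V, so I_R = 10.3/2.7 = 3.81 mA.
Check D₂: its anode-to-cathode voltage is 9.5 − 10.3 = -0.8 V < 0.7 V, so it is off. The assumption is consistent.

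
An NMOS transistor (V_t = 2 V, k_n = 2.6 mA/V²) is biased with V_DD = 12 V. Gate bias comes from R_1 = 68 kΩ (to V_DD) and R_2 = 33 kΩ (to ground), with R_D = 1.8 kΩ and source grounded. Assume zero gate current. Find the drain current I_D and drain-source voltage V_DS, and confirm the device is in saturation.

V_G = V_DD·R_2/(R_1+R_2) = 12×33/101 = 3.92 V. With the source grounded, V_GS = V_G = 3.92 V.
Assume saturation: I_D = (k_n/2)(V_GS − V_t)² = (2.6/2)×(3.92 − 2)² = 1.3×1.92² = 4.8 mA.
V_DS = V_DD − I_D·R_D = 12 − 4.8×1.8 = 3.37 V.
Saturation requires V_DS ≥ V_GS − V_t = 1.92 V; 3.37 ≥ 1.92 ✓.

I_D ≈ 4.8 mA, V_DS ≈ 3.4 V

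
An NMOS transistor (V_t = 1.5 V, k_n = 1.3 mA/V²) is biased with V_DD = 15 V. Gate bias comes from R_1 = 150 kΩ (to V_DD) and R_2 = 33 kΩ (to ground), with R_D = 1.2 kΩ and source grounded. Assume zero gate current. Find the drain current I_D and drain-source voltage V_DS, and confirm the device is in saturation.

I_D ≈ 0.94 mA, V_DS ≈ 14 V

V_G = V_DD·R_2/(R_1+R_2) = 15×33/183 = 2.7 V. With the source grounded, V_GS = V_G = 2.7 V.
Assume saturation: I_D = (k_n/2)(V_GS − V_t)² = (1.3/2)×(2.7 − 1.5)² = 0.65×1.2² = 0.944 mA.
V_DS = V_DD − I_D·R_D = 15 − 0.944×1.2 = 13.9 V.
Saturation requires V_DS ≥ V_GS − V_t = 1.2 V; 13.9 ≥ 1.2 ✓.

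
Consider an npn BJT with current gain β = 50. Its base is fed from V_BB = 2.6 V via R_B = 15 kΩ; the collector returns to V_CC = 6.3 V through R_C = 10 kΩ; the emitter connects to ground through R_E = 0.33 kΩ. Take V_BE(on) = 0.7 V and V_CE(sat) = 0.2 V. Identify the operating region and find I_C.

saturation; I_C ≈ 0.59 mA

Assume active: I_B = (2.6 − 0.7)/(15 + 51×0.33) = 0.0597 mA, I_C = β·I_B = 2.98 mA.
Then V_CE = 6.3 − 2.98×10 − 3.04×0.33 = -24.6 V < 0.2 V — the active assumption fails.
Re-solve with V_CE = 0.2 V. KCL at the emitter: V_E/R_E = (V_BB−0.7−V_E)/R_B + (V_CC−0.2−V_E)/R_C, giving V_E = 0.23 V.
I_C = (V_CC − 0.2 − V_E)/R_C = (6.1 − 0.23)/10 = 0.587 mA.
Check: I_B = (1.9 − 0.23)/15 = 0.111 mA, and β·I_B = 5.57 mA > I_C, confirming saturation.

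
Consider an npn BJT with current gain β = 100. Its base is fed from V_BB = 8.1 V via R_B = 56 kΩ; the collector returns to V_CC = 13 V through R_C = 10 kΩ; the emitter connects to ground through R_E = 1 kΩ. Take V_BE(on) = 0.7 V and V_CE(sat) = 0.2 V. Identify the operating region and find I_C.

Assume active: I_B = (8.1 − 0.7)/(56 + 101×1) = 0.0471 mA, I_C = β·I_B = 4.71 mA.
Then V_CE = 13 − 4.71×10 − 4.76×1 = -38.9 V < 0.2 V — the active assumption fails.
Re-solve with V_CE = 0.2 V. KCL at the emitter: V_E/R_E = (V_BB−0.7−V_E)/R_B + (V_CC−0.2−V_E)/R_C, giving V_E = 1.26 V.
I_C = (V_CC − 0.2 − V_E)/R_C = (12.8 − 1.26)/10 = 1.15 mA.
Check: I_B = (7.4 − 1.26)/56 = 0.11 mA, and β·I_B = 11 mA > I_C, confirming saturation.

saturation; I_C ≈ 1.2 mA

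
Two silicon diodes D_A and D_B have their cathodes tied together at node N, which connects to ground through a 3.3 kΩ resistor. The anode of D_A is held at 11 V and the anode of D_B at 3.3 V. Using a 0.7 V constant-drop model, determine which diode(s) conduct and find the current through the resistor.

Only D_A conducts; I_R ≈ 3.1 mA

Assume both conduct. Then node N would need to be at both 11−0.7 = 10.3 V and 3.3−0.7 = 2.6 V, which is impossible.
Assume only D_A conducts: V_N = 11 − 0.7 = 10.3 V, so I_R = 10.3/3.3 = 3.12 mA.
Check D_B: its anode-to-cathode voltage is 3.3 − 10.3 = -7 V < 0.7 V, so it is off. The assumption is consistent.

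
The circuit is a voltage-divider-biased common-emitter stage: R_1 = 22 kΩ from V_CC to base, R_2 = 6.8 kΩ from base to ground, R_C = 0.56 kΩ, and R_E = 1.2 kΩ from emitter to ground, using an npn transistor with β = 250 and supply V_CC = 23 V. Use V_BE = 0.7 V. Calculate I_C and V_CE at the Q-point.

I_C ≈ 3.9 mA, V_CE ≈ 16 V

Thevenize the base divider: V_Th = V_CC·R_2/(R_1+R_2) = 23×6.8/28.8 = 5.43 V, R_Th = R_1‖R_2 = 5.19 kΩ.
Base-emitter loop: V_Th = I_B·R_Th + V_BE + (β+1)I_B·R_E, so I_B = (5.43 − 0.7) / (5.19 + 251×1.2) = 0.0154 mA.
I_C = β·I_B = 250×0.0154 = 3.86 mA, and I_E = (β+1)I_B = 3.88 mA.
V_CE = V_CC − I_C·R_C − I_E·R_E = 23 − 3.86×0.56 − 3.88×1.2 = 16.2 V.
V_CE = 16.2 V > 0.2 V confirms active-region operation.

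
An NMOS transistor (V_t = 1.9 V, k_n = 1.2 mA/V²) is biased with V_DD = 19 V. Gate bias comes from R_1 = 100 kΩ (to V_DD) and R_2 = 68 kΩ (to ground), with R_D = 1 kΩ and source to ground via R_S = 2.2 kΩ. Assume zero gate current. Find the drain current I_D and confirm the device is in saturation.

I_D ≈ 1.8 mA

V_G = V_DD·R_2/(R_1+R_2) = 19×68/168 = 7.69 V.
Assume saturation: I_D = (k_n/2)(V_GS − V_t)² with V_GS = V_G − I_D·R_S = 7.69 − 2.2·I_D.
Substituting gives 2.9·I_D² − 16.3·I_D + 20.1 = 0, with roots I_D = 1.84 or 3.77 mA.
The root I_D = 3.77 mA gives V_GS = -0.607 V ≤ V_t, so take I_D = 1.84 mA.
Then V_GS = 3.65 V and V_DS = V_DD − I_D(R_D+R_S) = 19 − 1.84×3.2 = 13.1 V.
Saturation requires V_DS ≥ V_GS − V_t = 1.75 V; 13.1 ≥ 1.75 ✓.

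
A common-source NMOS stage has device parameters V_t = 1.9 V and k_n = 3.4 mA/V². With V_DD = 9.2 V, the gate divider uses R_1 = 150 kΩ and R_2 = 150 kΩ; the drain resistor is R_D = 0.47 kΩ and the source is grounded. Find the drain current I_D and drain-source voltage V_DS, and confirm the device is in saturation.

I_D ≈ 12 mA, V_DS ≈ 3.4 V

V_G = V_DD·R_2/(R_1+R_2) = 9.2×150/300 = 4.6 V. With the source grounded, V_GS = V_G = 4.6 V.
Assume saturation: I_D = (k_n/2)(V_GS − V_t)² = (3.4/2)×(4.6 − 1.9)² = 1.7×2.7² = 12.4 mA.
V_DS = V_DD − I_D·R_D = 9.2 − 12.4×0.47 = 3.38 V.
Saturation requires V_DS ≥ V_GS − V_t = 2.7 V; 3.38 ≥ 2.7 ✓.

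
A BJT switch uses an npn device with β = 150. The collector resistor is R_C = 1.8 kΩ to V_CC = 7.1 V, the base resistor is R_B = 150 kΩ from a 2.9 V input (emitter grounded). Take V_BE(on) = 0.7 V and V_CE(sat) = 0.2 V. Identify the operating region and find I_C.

active; I_C ≈ 2.2 mA

Assume active. Base-emitter loop: I_B = (V_BB − V_BE)/R_B = (2.9 − 0.7)/150 = 0.0147 mA.
I_C = β·I_B = 150×0.0147 = 2.2 mA.
V_CE = V_CC − I_C·R_C = 7.1 − 2.2×1.8 = 3.14 V > V_CE(sat), so the active-region assumption holds.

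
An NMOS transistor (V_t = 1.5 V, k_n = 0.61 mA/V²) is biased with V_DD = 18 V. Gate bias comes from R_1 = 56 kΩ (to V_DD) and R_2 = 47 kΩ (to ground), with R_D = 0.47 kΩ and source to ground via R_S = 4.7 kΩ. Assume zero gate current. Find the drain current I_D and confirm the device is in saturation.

V_G = V_DD·R_2/(R_1+R_2) = 18×47/103 = 8.21 V.
Assume saturation: I_D = (k_n/2)(V_GS − V_t)² with V_GS = V_G − I_D·R_S = 8.21 − 4.7·I_D.
Substituting gives 6.74·I_D² − 20.2·I_D + 13.7 = 0, with roots I_D = 1.04 or 1.97 mA.
The root I_D = 1.97 mA gives V_GS = -1.04 V ≤ V_t, so take I_D = 1.04 mA.
Then V_GS = 3.34 V and V_DS = V_DD − I_D(R_D+R_S) = 18 − 1.04×5.17 = 12.6 V.
Saturation requires V_DS ≥ V_GS − V_t = 1.84 V; 12.6 ≥ 1.84 ✓.

I_D ≈ 1 mA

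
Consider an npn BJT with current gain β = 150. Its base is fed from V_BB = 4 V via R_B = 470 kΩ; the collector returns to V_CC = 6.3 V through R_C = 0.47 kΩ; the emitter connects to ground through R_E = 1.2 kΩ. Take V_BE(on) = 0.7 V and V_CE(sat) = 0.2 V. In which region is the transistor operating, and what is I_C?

active; I_C ≈ 0.76 mA

Assume active. Base-emitter loop: I_B = (V_BB − V_BE)/(R_B + (β+1)R_E) = (4 − 0.7)/(470 + 151×1.2) = 0.00507 mA.
I_C = β·I_B = 150×0.00507 = 0.76 mA.
V_CE = V_CC − I_C·R_C − I_E·R_E = 6.3 − 0.76×0.47 − 0.765×1.2 = 5.02 V > V_CE(sat), so the active-region assumption holds.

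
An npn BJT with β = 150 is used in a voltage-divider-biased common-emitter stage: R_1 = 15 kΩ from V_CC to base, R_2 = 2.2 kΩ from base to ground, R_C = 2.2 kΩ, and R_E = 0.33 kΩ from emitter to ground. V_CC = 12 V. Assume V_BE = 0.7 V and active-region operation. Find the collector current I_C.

I_C ≈ 2.4 mA

Thevenize the base divider: V_Th = V_CC·R_2/(R_1+R_2) = 12×2.2/17.2 = 1.53 V, R_Th = R_1‖R_2 = 1.92 kΩ.
Base-emitter loop: V_Th = I_B·R_Th + V_BE + (β+1)I_B·R_E, so I_B = (1.53 − 0.7) / (1.92 + 151×0.33) = 0.0161 mA.
I_C = β·I_B = 150×0.0161 = 2.42 mA, and I_E = (β+1)I_B = 2.44 mA.
V_CE = V_CC − I_C·R_C − I_E·R_E = 12 − 2.42×2.2 − 2.44×0.33 = 5.87 V.
V_CE = 5.87 V > 0.2 V confirms active-region operation.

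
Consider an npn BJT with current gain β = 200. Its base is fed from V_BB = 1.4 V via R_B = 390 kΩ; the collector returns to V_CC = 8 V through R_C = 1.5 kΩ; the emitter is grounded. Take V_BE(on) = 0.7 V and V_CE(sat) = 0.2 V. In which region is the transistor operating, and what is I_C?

Assume active. Base-emitter loop: I_B = (V_BB − V_BE)/R_B = (1.4 − 0.7)/390 = 0.00179 mA.
I_C = β·I_B = 200×0.00179 = 0.359 mA.
V_CE = V_CC − I_C·R_C = 8 − 0.359×1.5 = 7.46 V > V_CE(sat), so the active-region assumption holds.

active; I_C ≈ 0.36 mA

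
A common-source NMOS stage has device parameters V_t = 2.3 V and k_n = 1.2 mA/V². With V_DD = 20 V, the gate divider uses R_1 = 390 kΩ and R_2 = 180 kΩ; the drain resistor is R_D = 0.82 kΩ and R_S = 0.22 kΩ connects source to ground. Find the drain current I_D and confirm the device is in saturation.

I_D ≈ 5.1 mA

V_G = V_DD·R_2/(R_1+R_2) = 20×180/570 = 6.32 V.
Assume saturation: I_D = (k_n/2)(V_GS − V_t)² with V_GS = V_G − I_D·R_S = 6.32 − 0.22·I_D.
Substituting gives 0.029·I_D² − 2.06·I_D + 9.68 = 0, with roots I_D = 5.06 or 65.9 mA.
The root I_D = 65.9 mA gives V_GS = -8.18 V ≤ V_t, so take I_D = 5.06 mA.
Then V_GS = 5.2 V and V_DS = V_DD − I_D(R_D+R_S) = 20 − 5.06×1.04 = 14.7 V.
Saturation requires V_DS ≥ V_GS − V_t = 2.9 V; 14.7 ≥ 2.9 ✓.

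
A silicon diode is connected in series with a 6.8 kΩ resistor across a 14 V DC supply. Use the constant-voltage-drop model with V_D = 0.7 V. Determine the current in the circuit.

I ≈ 2 mA

KVL around the loop: 14 = V_D + I·R = 0.7 + I × 6.8 kΩ.
So I = (14 − 0.7) / 6.8 kΩ = 13.3 / 6.8 = 1.96 mA.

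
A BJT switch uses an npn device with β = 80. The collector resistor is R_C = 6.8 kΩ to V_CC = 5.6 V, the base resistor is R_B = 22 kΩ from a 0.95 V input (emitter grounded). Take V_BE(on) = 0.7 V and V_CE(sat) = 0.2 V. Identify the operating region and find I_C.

saturation; I_C ≈ 0.79 mA

Assume active: I_B = (0.95 − 0.7)/22 = 0.0114 mA, giving I_C = β·I_B = 0.909 mA.
But then V_CE = 5.6 − 0.909×6.8 = -0.582 V < V_CE(sat) = 0.2 V — impossible in the active region.
So the transistor is saturated. With V_CE = 0.2 V, I_C = (V_CC − 0.2)/R_C = 5.4/6.8 = 0.794 mA.
Check: β·I_B = 0.909 mA > I_C = 0.794 mA, confirming saturation.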